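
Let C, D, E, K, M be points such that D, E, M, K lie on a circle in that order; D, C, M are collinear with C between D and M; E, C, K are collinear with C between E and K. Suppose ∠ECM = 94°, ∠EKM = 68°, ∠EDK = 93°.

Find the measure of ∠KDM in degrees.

∠KDM = 25°

1. ∠EMK = 87°  [cyclic DEMK, opposite ∠D+∠M]
2. ∠KEM = 25°  [△EMK]
3. ∠KDM = 25°  [same arc MK]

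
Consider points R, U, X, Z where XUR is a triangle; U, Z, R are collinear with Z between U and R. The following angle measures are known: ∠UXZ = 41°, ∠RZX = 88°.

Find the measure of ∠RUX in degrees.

∠RUX = 47°

1. ∠UZX = 92°  [linear pair at Z on UR]
2. ∠XUZ = 47°  [△XUZ]
3. ∠RUX = 47°  [Z on ray UR]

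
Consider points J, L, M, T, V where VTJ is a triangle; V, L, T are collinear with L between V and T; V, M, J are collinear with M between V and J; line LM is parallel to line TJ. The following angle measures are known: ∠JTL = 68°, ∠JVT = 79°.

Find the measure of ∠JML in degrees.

∠JML = 147°

1. ∠JTV = 68°  [L on ray TV]
2. ∠TJV = 33°  [△VTJ]
3. ∠LMV = 33°  [LM∥TJ, corresponding at M]
4. ∠JML = 147°  [linear pair at M on VJ]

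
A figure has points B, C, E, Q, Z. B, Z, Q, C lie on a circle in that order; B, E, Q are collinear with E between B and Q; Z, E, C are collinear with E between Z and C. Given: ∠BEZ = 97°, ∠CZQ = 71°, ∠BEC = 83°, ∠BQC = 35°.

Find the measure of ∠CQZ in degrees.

∠CQZ = 61°

1. ∠CEQ = 97°  [vertical angles at E]
2. ∠QCZ = 48°  [△QEC]
3. ∠CQZ = 61°  [△ZQC]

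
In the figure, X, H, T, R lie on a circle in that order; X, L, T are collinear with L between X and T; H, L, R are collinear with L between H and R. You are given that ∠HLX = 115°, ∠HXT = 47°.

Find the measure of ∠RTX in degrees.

∠RTX = 18°

1. ∠RLT = 115°  [vertical angles at L]
2. ∠HRT = 47°  [same arc HT]
3. ∠RTX = 18°  [△TLR]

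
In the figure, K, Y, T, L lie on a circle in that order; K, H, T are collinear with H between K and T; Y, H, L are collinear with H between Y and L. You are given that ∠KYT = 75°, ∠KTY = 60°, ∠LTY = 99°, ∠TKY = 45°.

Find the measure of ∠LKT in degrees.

1. ∠TLY = 45°  [same arc YT]
2. ∠LYT = 36°  [△YTL]
3. ∠LKT = 36°  [same arc TL]

∠LKT = 36°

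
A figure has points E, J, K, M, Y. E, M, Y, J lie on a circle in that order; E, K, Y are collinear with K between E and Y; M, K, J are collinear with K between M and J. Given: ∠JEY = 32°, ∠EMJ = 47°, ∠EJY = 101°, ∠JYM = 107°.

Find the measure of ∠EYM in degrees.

1. ∠JEM = 73°  [cyclic EMYJ, opposite ∠E+∠Y]
2. ∠EJM = 60°  [△EMJ]
3. ∠EYM = 60°  [same arc EM]

∠EYM = 60°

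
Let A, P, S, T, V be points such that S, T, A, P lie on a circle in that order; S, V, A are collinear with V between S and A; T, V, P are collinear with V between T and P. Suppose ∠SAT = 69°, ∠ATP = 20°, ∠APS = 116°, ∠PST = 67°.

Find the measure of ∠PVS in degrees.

∠PVS = 91°

1. ∠SPT = 69°  [same arc ST]
2. ∠ASP = 20°  [same arc AP]
3. ∠PVS = 91°  [△SVP]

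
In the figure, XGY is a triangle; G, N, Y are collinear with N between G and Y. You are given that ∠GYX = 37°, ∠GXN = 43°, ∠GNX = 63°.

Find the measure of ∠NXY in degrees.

1. ∠NYX = 37°  [N on ray YG]
2. ∠XNY = 117°  [linear pair at N on GY]
3. ∠NXY = 26°  [△XNY]

∠NXY = 26°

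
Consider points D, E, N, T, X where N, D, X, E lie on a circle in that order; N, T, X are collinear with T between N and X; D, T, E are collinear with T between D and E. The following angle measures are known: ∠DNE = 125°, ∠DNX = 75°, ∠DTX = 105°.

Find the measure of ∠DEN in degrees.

1. ∠DTN = 75°  [linear pair at T on NX]
2. ∠EDN = 30°  [△NTD]
3. ∠DEN = 25°  [△NDE]

∠DEN = 25°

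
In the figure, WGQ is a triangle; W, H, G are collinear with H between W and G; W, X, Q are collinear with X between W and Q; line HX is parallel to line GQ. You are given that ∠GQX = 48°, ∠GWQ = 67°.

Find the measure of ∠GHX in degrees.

1. ∠GQW = 48°  [X on ray QW]
2. ∠QGW = 65°  [△WGQ]
3. ∠WHX = 65°  [HX∥GQ, corresponding at H]
4. ∠GHX = 115°  [linear pair at H on WG]

∠GHX = 115°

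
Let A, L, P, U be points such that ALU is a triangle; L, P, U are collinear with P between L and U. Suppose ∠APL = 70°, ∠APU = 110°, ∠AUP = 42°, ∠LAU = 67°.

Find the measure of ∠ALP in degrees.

1. ∠AUL = 42°  [P on ray UL]
2. ∠ALU = 71°  [△ALU]
3. ∠ALP = 71°  [P on ray LU]

∠ALP = 71°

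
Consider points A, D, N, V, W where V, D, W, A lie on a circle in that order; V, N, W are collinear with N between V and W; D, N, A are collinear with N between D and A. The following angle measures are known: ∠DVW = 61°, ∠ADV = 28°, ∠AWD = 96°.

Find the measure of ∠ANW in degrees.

∠ANW = 91°

1. ∠DAW = 61°  [same arc DW]
2. ∠AWV = 28°  [same arc VA]
3. ∠ANW = 91°  [△WNA]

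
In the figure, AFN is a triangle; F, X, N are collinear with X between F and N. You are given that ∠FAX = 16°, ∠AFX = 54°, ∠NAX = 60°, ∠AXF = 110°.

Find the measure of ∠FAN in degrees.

∠FAN = 76°

1. ∠AFN = 54°  [X on ray FN]
2. ∠AXN = 70°  [linear pair at X on FN]
3. ∠ANX = 50°  [△AXN]
4. ∠ANF = 50°  [X on ray NF]
5. ∠FAN = 76°  [△AFN]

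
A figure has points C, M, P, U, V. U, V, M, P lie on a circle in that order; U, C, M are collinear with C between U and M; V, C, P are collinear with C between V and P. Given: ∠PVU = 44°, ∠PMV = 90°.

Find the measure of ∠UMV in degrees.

∠UMV = 46°

1. ∠PUV = 90°  [cyclic UVMP, opposite ∠U+∠M]
2. ∠UPV = 46°  [△UVP]
3. ∠UMV = 46°  [same arc UV]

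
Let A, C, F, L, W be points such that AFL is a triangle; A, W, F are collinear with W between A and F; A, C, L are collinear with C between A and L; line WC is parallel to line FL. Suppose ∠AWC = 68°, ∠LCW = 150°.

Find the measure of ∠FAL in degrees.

∠FAL = 82°

1. ∠ACW = 30°  [linear pair at C on AL]
2. ∠CAW = 82°  [△AWC]
3. ∠FAL = 82°  [W on AF, C on AL]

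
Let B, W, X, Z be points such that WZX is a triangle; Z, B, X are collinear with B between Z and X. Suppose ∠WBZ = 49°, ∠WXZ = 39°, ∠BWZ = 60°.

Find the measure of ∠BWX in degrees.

∠BWX = 10°

1. ∠WBX = 131°  [linear pair at B on ZX]
2. ∠BXW = 39°  [B on ray XZ]
3. ∠BWX = 10°  [△WBX]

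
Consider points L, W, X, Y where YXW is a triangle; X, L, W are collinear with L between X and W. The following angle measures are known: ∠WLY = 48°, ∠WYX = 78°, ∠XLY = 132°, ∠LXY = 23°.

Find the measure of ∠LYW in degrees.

1. ∠WXY = 23°  [L on ray XW]
2. ∠XWY = 79°  [△YXW]
3. ∠LWY = 79°  [L on ray WX]
4. ∠LYW = 53°  [△YLW]

∠LYW = 53°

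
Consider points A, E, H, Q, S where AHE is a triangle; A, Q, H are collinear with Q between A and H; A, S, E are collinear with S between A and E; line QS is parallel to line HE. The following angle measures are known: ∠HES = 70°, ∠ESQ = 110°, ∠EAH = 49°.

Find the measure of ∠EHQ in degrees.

1. ∠AEH = 70°  [S on ray EA]
2. ∠AHE = 61°  [△AHE]
3. ∠EHQ = 61°  [Q on ray HA]

∠EHQ = 61°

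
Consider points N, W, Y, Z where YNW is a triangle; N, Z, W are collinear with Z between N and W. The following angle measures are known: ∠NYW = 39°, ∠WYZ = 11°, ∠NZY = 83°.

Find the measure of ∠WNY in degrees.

1. ∠WZY = 97°  [linear pair at Z on NW]
2. ∠YWZ = 72°  [△YZW]
3. ∠NWY = 72°  [Z on ray WN]
4. ∠WNY = 69°  [△YNW]

∠WNY = 69°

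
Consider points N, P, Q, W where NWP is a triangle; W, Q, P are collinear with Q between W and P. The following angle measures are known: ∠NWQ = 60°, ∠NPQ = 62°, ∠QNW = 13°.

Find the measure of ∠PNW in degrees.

1. ∠NWP = 60°  [Q on ray WP]
2. ∠NPW = 62°  [Q on ray PW]
3. ∠PNW = 58°  [△NWP]

∠PNW = 58°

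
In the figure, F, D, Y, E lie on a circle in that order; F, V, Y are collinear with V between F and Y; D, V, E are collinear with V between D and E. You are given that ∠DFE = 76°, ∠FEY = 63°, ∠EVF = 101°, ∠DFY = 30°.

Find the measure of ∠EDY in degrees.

1. ∠DYE = 104°  [cyclic FDYE, opposite ∠F+∠Y]
2. ∠DEY = 30°  [same arc DY]
3. ∠EDY = 46°  [△DYE]

∠EDY = 46°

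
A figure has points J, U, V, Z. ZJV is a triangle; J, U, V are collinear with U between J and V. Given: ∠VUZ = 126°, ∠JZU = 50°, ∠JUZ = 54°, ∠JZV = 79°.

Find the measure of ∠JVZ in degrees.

1. ∠UJZ = 76°  [△ZJU]
2. ∠VJZ = 76°  [U on ray JV]
3. ∠JVZ = 25°  [△ZJV]

∠JVZ = 25°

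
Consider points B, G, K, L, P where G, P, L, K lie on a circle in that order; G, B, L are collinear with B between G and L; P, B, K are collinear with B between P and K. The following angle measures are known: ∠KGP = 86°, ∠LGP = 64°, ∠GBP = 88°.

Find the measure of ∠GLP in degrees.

∠GLP = 66°

1. ∠KLP = 94°  [cyclic GPLK, opposite ∠G+∠L]
2. ∠LKP = 64°  [same arc PL]
3. ∠LBP = 92°  [linear pair at B on GL]
4. ∠KPL = 22°  [△PLK]
5. ∠GLP = 66°  [△PBL]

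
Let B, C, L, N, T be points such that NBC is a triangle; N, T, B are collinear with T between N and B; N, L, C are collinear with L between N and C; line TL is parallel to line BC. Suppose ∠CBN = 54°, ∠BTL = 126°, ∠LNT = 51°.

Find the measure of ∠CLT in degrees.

∠CLT = 105°

1. ∠LTN = 54°  [TL∥BC, corresponding at T]
2. ∠NLT = 75°  [△NTL]
3. ∠CLT = 105°  [linear pair at L on NC]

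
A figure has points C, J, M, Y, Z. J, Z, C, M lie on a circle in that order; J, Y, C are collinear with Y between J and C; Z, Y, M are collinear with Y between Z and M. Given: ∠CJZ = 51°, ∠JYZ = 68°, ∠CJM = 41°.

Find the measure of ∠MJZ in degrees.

1. ∠CMZ = 51°  [same arc ZC]
2. ∠CZM = 41°  [same arc CM]
3. ∠MCZ = 88°  [△ZCM]
4. ∠MJZ = 92°  [cyclic JZCM, opposite ∠J+∠C]

∠MJZ = 92°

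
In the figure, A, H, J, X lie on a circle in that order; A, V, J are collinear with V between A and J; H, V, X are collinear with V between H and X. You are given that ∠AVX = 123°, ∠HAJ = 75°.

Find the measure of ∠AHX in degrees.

1. ∠HVJ = 123°  [vertical angles at V]
2. ∠AVH = 57°  [linear pair at V on AJ]
3. ∠AHX = 48°  [△AVH]

∠AHX = 48°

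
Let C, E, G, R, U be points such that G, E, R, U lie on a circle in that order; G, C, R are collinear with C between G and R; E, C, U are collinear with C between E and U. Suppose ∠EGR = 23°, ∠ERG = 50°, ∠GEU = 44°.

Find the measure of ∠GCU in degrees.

∠GCU = 67°

1. ∠EUR = 23°  [same arc ER]
2. ∠GRU = 44°  [same arc GU]
3. ∠RCU = 113°  [△RCU]
4. ∠GCU = 67°  [linear pair at C on GR]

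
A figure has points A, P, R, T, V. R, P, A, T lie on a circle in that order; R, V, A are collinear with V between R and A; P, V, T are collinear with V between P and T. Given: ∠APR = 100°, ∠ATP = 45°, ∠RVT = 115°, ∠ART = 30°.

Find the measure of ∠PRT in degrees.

∠PRT = 75°

1. ∠APT = 30°  [same arc AT]
2. ∠PAT = 105°  [△PAT]
3. ∠PRT = 75°  [cyclic RPAT, opposite ∠R+∠A]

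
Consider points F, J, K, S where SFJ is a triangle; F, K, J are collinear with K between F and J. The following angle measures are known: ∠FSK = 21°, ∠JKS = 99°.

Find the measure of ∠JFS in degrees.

1. ∠FKS = 81°  [linear pair at K on FJ]
2. ∠KFS = 78°  [△SFK]
3. ∠JFS = 78°  [K on ray FJ]

∠JFS = 78°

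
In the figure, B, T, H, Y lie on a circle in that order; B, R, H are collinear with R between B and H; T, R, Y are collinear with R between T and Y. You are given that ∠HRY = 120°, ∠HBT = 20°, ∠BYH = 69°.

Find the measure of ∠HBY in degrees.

1. ∠HYT = 20°  [same arc TH]
2. ∠BHY = 40°  [△HRY]
3. ∠HBY = 71°  [△BHY]

∠HBY = 71°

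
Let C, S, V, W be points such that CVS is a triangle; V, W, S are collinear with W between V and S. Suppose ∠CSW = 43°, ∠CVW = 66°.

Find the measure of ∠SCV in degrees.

∠SCV = 71°

1. ∠CSV = 43°  [W on ray SV]
2. ∠CVS = 66°  [W on ray VS]
3. ∠SCV = 71°  [△CVS]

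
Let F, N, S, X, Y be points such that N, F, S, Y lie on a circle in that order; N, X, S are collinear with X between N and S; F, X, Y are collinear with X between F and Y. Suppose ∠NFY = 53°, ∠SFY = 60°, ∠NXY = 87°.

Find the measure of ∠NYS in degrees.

∠NYS = 67°

1. ∠NSY = 53°  [same arc NY]
2. ∠SNY = 60°  [same arc SY]
3. ∠NYS = 67°  [△NSY]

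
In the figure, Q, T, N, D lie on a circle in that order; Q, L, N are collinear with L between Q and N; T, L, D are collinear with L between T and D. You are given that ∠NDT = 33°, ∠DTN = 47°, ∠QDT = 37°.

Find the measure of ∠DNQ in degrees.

∠DNQ = 63°

1. ∠DQN = 47°  [same arc ND]
2. ∠DLQ = 96°  [△QLD]
3. ∠DLN = 84°  [linear pair at L on QN]
4. ∠DNQ = 63°  [△NLD]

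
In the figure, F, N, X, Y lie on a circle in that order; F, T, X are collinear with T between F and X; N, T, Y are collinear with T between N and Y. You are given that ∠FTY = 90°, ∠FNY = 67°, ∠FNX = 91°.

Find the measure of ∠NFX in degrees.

1. ∠NTX = 90°  [vertical angles at T]
2. ∠FTN = 90°  [linear pair at T on FX]
3. ∠NFX = 23°  [△FTN]

∠NFX = 23°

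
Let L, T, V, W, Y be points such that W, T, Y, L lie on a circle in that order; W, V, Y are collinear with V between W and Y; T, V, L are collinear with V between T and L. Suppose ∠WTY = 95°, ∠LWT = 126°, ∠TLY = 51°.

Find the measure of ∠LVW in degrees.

1. ∠LYT = 54°  [cyclic WTYL, opposite ∠W+∠Y]
2. ∠TWY = 51°  [same arc TY]
3. ∠LTY = 75°  [△TYL]
4. ∠TYW = 34°  [△WTY]
5. ∠LWY = 75°  [same arc YL]
6. ∠TLW = 34°  [same arc WT]
7. ∠LVW = 71°  [△WVL]

∠LVW = 71°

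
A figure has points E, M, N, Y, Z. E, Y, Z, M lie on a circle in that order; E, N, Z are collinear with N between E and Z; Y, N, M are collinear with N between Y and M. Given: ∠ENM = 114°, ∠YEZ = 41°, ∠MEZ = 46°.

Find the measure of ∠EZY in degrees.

∠EZY = 20°

1. ∠YNZ = 114°  [vertical angles at N]
2. ∠MYZ = 46°  [same arc ZM]
3. ∠EZY = 20°  [△YNZ]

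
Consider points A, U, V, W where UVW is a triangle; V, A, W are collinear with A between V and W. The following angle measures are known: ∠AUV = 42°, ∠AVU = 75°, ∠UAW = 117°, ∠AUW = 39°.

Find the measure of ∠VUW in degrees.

1. ∠UVW = 75°  [A on ray VW]
2. ∠AWU = 24°  [△UAW]
3. ∠UWV = 24°  [A on ray WV]
4. ∠VUW = 81°  [△UVW]

∠VUW = 81°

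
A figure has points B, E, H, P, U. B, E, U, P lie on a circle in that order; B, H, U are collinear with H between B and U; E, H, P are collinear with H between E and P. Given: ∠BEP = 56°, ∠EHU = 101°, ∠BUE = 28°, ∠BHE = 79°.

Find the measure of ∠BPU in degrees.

1. ∠EBU = 45°  [△BHE]
2. ∠BEU = 107°  [△BEU]
3. ∠BPU = 73°  [cyclic BEUP, opposite ∠E+∠P]

∠BPU = 73°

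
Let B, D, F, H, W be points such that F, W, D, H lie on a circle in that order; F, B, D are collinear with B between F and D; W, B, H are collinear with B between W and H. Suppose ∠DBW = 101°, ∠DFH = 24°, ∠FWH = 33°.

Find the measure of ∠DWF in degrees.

1. ∠FBW = 79°  [linear pair at B on FD]
2. ∠DWH = 24°  [same arc DH]
3. ∠DFW = 68°  [△FBW]
4. ∠FDW = 55°  [△WBD]
5. ∠DWF = 57°  [△FWD]

∠DWF = 57°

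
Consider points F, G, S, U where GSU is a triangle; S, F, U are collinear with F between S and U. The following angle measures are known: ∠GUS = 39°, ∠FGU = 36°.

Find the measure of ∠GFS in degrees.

1. ∠FUG = 39°  [F on ray US]
2. ∠GFU = 105°  [△GFU]
3. ∠GFS = 75°  [linear pair at F on SU]

∠GFS = 75°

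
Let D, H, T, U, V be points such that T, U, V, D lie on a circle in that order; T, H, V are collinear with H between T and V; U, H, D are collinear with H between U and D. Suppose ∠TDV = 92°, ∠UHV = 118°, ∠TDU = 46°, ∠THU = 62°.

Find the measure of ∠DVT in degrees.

1. ∠DHT = 118°  [vertical angles at H]
2. ∠DTV = 16°  [△THD]
3. ∠DVT = 72°  [△TVD]

∠DVT = 72°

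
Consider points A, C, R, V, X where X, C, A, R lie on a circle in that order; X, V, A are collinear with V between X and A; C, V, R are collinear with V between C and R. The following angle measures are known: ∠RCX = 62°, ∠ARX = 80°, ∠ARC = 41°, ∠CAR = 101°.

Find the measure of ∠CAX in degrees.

∠CAX = 39°

1. ∠ACX = 100°  [cyclic XCAR, opposite ∠C+∠R]
2. ∠AXC = 41°  [same arc CA]
3. ∠CAX = 39°  [△XCA]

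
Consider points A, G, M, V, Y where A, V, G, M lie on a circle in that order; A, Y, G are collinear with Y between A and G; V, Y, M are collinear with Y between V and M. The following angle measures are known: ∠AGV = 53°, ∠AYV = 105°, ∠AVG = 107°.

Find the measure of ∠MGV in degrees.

∠MGV = 108°

1. ∠AMV = 53°  [same arc AV]
2. ∠GAV = 20°  [△AVG]
3. ∠AVM = 55°  [△AYV]
4. ∠MAV = 72°  [△AVM]
5. ∠MGV = 108°  [cyclic AVGM, opposite ∠A+∠G]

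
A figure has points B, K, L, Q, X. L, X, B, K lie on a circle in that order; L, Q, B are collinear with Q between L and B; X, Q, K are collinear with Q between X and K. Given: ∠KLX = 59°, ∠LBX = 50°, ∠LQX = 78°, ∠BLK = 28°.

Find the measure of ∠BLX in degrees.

1. ∠KBX = 121°  [cyclic LXBK, opposite ∠L+∠B]
2. ∠BXK = 28°  [same arc BK]
3. ∠BKX = 31°  [△XBK]
4. ∠BLX = 31°  [same arc XB]

∠BLX = 31°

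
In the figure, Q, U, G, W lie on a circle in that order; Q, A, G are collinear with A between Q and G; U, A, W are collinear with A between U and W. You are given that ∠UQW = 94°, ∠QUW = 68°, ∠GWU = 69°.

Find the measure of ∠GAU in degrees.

1. ∠UGW = 86°  [cyclic QUGW, opposite ∠Q+∠G]
2. ∠QWU = 18°  [△QUW]
3. ∠GUW = 25°  [△UGW]
4. ∠QGU = 18°  [same arc QU]
5. ∠GAU = 137°  [△UAG]

∠GAU = 137°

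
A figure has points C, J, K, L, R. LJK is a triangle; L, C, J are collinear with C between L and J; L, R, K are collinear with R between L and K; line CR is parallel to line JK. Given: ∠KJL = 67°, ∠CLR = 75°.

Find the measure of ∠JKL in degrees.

∠JKL = 38°

1. ∠LCR = 67°  [CR∥JK, corresponding at C]
2. ∠CRL = 38°  [△LCR]
3. ∠JKL = 38°  [CR∥JK, corresponding at R]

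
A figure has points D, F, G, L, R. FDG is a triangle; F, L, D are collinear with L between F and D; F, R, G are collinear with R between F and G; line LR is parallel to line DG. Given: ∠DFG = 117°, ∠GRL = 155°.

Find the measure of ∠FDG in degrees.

1. ∠LFR = 117°  [L on FD, R on FG]
2. ∠FRL = 25°  [linear pair at R on FG]
3. ∠FLR = 38°  [△FLR]
4. ∠FDG = 38°  [LR∥DG, corresponding at L]

∠FDG = 38°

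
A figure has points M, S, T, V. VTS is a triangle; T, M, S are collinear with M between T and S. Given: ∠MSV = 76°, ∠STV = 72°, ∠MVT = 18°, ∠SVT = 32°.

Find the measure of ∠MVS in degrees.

1. ∠MTV = 72°  [M on ray TS]
2. ∠TMV = 90°  [△VTM]
3. ∠SMV = 90°  [linear pair at M on TS]
4. ∠MVS = 14°  [△VMS]

∠MVS = 14°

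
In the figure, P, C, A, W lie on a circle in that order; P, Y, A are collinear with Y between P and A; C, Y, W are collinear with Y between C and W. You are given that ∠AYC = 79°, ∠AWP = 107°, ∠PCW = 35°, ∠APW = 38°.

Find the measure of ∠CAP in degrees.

1. ∠CYP = 101°  [linear pair at Y on PA]
2. ∠ACP = 73°  [cyclic PCAW, opposite ∠C+∠W]
3. ∠APC = 44°  [△PYC]
4. ∠CAP = 63°  [△PCA]

∠CAP = 63°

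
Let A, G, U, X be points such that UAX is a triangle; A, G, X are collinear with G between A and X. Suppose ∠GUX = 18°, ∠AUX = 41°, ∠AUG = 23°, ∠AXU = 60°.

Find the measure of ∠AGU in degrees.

∠AGU = 78°

1. ∠UAX = 79°  [△UAX]
2. ∠GAU = 79°  [G on ray AX]
3. ∠AGU = 78°  [△UAG]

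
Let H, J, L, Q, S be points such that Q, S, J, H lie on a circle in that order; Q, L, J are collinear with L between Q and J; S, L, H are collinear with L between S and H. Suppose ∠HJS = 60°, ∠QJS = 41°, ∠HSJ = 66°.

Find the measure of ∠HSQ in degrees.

1. ∠HQS = 120°  [cyclic QSJH, opposite ∠Q+∠J]
2. ∠QHS = 41°  [same arc QS]
3. ∠HSQ = 19°  [△QSH]

∠HSQ = 19°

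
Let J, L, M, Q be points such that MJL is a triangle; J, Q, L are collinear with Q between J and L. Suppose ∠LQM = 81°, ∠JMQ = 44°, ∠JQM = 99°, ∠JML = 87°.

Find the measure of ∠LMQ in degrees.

1. ∠MJQ = 37°  [△MJQ]
2. ∠LJM = 37°  [Q on ray JL]
3. ∠JLM = 56°  [△MJL]
4. ∠MLQ = 56°  [Q on ray LJ]
5. ∠LMQ = 43°  [△MQL]

∠LMQ = 43°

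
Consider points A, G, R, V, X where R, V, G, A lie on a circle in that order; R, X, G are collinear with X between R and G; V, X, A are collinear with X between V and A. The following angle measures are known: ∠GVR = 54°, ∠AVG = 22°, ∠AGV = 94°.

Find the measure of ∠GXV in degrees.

∠GXV = 96°

1. ∠GAV = 64°  [△VGA]
2. ∠GRV = 64°  [same arc VG]
3. ∠RGV = 62°  [△RVG]
4. ∠GXV = 96°  [△VXG]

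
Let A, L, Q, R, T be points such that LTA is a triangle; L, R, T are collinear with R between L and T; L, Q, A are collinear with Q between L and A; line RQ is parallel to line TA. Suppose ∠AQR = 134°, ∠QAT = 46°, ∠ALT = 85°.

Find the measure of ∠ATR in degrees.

∠ATR = 49°

1. ∠LAT = 46°  [Q on ray AL]
2. ∠ATL = 49°  [△LTA]
3. ∠ATR = 49°  [R on ray TL]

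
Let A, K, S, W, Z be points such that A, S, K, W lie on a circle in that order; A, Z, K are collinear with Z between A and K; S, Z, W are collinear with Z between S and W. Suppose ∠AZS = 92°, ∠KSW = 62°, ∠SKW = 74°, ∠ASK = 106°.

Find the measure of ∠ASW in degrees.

1. ∠KZW = 92°  [vertical angles at Z]
2. ∠KAW = 62°  [same arc KW]
3. ∠SAW = 106°  [cyclic ASKW, opposite ∠A+∠K]
4. ∠AZW = 88°  [linear pair at Z on AK]
5. ∠AWS = 30°  [△AZW]
6. ∠ASW = 44°  [△ASW]

∠ASW = 44°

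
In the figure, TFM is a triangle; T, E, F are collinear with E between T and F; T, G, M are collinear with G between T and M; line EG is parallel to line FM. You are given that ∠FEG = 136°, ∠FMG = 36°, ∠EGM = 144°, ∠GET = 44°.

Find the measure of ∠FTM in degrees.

1. ∠FMT = 36°  [G on ray MT]
2. ∠MFT = 44°  [EG∥FM, corresponding at E]
3. ∠FTM = 100°  [△TFM]

∠FTM = 100°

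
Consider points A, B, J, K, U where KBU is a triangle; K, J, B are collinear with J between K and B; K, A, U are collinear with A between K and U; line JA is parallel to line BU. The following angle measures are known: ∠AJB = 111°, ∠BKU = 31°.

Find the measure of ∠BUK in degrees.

∠BUK = 80°

1. ∠AJK = 69°  [linear pair at J on KB]
2. ∠AKJ = 31°  [J on KB, A on KU]
3. ∠JAK = 80°  [△KJA]
4. ∠BUK = 80°  [JA∥BU, corresponding at A]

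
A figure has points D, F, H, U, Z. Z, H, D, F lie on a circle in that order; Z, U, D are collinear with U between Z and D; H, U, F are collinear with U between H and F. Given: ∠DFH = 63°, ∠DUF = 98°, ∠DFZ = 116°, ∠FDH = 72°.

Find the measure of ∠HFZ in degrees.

∠HFZ = 53°

1. ∠FDZ = 19°  [△DUF]
2. ∠FUZ = 82°  [linear pair at U on ZD]
3. ∠DZF = 45°  [△ZDF]
4. ∠HFZ = 53°  [△ZUF]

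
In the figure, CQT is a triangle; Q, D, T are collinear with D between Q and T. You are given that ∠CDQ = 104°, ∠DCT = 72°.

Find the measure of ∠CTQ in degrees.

1. ∠CDT = 76°  [linear pair at D on QT]
2. ∠CTD = 32°  [△CDT]
3. ∠CTQ = 32°  [D on ray TQ]

∠CTQ = 32°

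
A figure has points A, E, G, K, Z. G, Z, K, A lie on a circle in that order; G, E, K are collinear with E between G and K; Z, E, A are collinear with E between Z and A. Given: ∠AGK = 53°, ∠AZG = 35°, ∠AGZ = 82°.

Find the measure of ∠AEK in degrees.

∠AEK = 116°

1. ∠AZK = 53°  [same arc KA]
2. ∠AKG = 35°  [same arc GA]
3. ∠AKZ = 98°  [cyclic GZKA, opposite ∠G+∠K]
4. ∠KAZ = 29°  [△ZKA]
5. ∠AEK = 116°  [△KEA]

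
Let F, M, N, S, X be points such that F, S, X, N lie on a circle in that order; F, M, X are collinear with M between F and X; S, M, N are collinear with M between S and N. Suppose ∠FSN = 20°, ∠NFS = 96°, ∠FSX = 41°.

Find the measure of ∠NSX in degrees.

∠NSX = 21°

1. ∠FXN = 20°  [same arc FN]
2. ∠FNX = 139°  [cyclic FSXN, opposite ∠S+∠N]
3. ∠NFX = 21°  [△FXN]
4. ∠NSX = 21°  [same arc XN]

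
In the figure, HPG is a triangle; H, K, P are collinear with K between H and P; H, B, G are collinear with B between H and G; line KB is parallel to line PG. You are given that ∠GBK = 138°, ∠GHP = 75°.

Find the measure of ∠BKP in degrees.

∠BKP = 117°

1. ∠HBK = 42°  [linear pair at B on HG]
2. ∠BHK = 75°  [K on HP, B on HG]
3. ∠BKH = 63°  [△HKB]
4. ∠BKP = 117°  [linear pair at K on HP]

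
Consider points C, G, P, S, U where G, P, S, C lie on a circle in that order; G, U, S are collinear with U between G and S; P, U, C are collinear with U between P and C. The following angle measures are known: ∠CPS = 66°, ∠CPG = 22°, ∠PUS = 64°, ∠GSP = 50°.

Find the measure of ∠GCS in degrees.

1. ∠CGS = 66°  [same arc SC]
2. ∠CSG = 22°  [same arc GC]
3. ∠GCS = 92°  [△GSC]

∠GCS = 92°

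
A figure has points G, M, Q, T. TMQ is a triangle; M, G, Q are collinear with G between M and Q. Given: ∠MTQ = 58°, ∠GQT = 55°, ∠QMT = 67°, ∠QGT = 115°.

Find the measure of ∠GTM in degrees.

1. ∠GMT = 67°  [G on ray MQ]
2. ∠MGT = 65°  [linear pair at G on MQ]
3. ∠GTM = 48°  [△TMG]

∠GTM = 48°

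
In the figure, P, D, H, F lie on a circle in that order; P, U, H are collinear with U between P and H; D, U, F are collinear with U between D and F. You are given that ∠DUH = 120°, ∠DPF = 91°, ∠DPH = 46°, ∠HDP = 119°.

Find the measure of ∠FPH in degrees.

1. ∠FUP = 120°  [vertical angles at U]
2. ∠DFH = 46°  [same arc DH]
3. ∠HFP = 61°  [cyclic PDHF, opposite ∠D+∠F]
4. ∠FUH = 60°  [linear pair at U on PH]
5. ∠FHP = 74°  [△HUF]
6. ∠FPH = 45°  [△PHF]

∠FPH = 45°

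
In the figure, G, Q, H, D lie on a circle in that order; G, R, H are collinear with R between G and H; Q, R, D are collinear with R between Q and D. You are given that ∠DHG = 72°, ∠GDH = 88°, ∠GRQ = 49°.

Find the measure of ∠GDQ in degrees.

1. ∠DQG = 72°  [same arc GD]
2. ∠GQH = 92°  [cyclic GQHD, opposite ∠Q+∠D]
3. ∠HGQ = 59°  [△GRQ]
4. ∠GHQ = 29°  [△GQH]
5. ∠GDQ = 29°  [same arc GQ]

∠GDQ = 29°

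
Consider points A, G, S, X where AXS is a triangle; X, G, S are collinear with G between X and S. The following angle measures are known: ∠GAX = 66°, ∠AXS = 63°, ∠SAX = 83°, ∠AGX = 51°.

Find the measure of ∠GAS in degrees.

1. ∠ASX = 34°  [△AXS]
2. ∠AGS = 129°  [linear pair at G on XS]
3. ∠ASG = 34°  [G on ray SX]
4. ∠GAS = 17°  [△AGS]

∠GAS = 17°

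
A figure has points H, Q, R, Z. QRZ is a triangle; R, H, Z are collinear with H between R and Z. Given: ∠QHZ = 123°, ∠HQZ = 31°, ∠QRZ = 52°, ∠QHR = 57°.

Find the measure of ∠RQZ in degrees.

∠RQZ = 102°

1. ∠HZQ = 26°  [△QHZ]
2. ∠QZR = 26°  [H on ray ZR]
3. ∠RQZ = 102°  [△QRZ]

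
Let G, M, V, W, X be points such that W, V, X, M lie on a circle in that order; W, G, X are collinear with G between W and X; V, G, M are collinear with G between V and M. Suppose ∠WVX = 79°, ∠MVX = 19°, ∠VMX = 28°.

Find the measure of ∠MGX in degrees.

∠MGX = 92°

1. ∠WMX = 101°  [cyclic WVXM, opposite ∠V+∠M]
2. ∠MWX = 19°  [same arc XM]
3. ∠MXW = 60°  [△WXM]
4. ∠MGX = 92°  [△XGM]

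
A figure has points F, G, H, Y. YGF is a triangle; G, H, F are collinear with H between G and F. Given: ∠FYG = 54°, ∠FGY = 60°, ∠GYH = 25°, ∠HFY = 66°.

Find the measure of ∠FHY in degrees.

∠FHY = 85°

1. ∠HGY = 60°  [H on ray GF]
2. ∠GHY = 95°  [△YGH]
3. ∠FHY = 85°  [linear pair at H on GF]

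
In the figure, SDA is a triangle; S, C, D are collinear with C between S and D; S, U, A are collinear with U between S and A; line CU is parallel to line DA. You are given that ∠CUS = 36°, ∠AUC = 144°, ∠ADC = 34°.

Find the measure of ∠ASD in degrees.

∠ASD = 110°

1. ∠DAS = 36°  [CU∥DA, corresponding at U]
2. ∠ADS = 34°  [C on ray DS]
3. ∠ASD = 110°  [△SDA]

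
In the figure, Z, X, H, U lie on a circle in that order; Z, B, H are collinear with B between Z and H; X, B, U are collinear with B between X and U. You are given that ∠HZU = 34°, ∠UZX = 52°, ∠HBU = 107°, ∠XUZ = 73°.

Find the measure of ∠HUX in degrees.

1. ∠HXU = 34°  [same arc HU]
2. ∠UHX = 128°  [cyclic ZXHU, opposite ∠Z+∠H]
3. ∠HUX = 18°  [△XHU]

∠HUX = 18°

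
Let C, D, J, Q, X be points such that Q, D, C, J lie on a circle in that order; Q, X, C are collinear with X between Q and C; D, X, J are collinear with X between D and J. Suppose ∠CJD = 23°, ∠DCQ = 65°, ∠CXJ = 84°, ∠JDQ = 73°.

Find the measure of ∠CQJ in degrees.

1. ∠DJQ = 65°  [same arc QD]
2. ∠JXQ = 96°  [linear pair at X on QC]
3. ∠CQJ = 19°  [△QXJ]

∠CQJ = 19°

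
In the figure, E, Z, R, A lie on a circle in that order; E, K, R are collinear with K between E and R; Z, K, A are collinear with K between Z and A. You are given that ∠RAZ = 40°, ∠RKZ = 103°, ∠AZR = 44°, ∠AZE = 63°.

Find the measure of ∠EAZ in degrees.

∠EAZ = 33°

1. ∠AKE = 103°  [vertical angles at K]
2. ∠AER = 44°  [same arc RA]
3. ∠EAZ = 33°  [△EKA]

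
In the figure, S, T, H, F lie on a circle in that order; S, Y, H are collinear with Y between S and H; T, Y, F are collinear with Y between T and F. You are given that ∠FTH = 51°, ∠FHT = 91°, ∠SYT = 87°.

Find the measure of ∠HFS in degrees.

1. ∠FSH = 51°  [same arc HF]
2. ∠HFT = 38°  [△THF]
3. ∠FYH = 87°  [vertical angles at Y]
4. ∠FHS = 55°  [△HYF]
5. ∠HFS = 74°  [△SHF]

∠HFS = 74°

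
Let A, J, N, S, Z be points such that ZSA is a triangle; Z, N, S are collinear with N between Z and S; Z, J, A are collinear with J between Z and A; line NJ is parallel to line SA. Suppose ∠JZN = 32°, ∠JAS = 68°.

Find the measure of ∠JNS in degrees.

∠JNS = 100°

1. ∠AZS = 32°  [N on ZS, J on ZA]
2. ∠SAZ = 68°  [J on ray AZ]
3. ∠ASZ = 80°  [△ZSA]
4. ∠JNZ = 80°  [NJ∥SA, corresponding at N]
5. ∠JNS = 100°  [linear pair at N on ZS]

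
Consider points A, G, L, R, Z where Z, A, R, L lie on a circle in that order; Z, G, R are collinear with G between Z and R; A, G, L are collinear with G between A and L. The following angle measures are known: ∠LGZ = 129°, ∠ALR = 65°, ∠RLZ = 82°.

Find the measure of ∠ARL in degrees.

1. ∠LGR = 51°  [linear pair at G on ZR]
2. ∠LRZ = 64°  [△RGL]
3. ∠LZR = 34°  [△ZRL]
4. ∠LAR = 34°  [same arc RL]
5. ∠ARL = 81°  [△ARL]

∠ARL = 81°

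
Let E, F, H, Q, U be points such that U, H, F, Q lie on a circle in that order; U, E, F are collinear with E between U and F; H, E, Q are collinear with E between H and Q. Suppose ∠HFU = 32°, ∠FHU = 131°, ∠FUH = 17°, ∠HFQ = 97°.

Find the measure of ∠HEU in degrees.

∠HEU = 98°

1. ∠HQU = 32°  [same arc UH]
2. ∠HUQ = 83°  [cyclic UHFQ, opposite ∠U+∠F]
3. ∠QHU = 65°  [△UHQ]
4. ∠HEU = 98°  [△UEH]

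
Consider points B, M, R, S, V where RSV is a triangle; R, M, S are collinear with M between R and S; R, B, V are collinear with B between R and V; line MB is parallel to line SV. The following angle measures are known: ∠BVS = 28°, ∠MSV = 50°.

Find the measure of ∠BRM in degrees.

1. ∠RVS = 28°  [B on ray VR]
2. ∠RSV = 50°  [M on ray SR]
3. ∠SRV = 102°  [△RSV]
4. ∠BRM = 102°  [M on RS, B on RV]

∠BRM = 102°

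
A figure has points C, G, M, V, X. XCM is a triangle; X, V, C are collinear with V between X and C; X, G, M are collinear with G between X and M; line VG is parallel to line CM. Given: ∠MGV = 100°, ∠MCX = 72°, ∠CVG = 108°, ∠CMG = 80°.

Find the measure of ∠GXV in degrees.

1. ∠VGX = 80°  [linear pair at G on XM]
2. ∠GVX = 72°  [VG∥CM, corresponding at V]
3. ∠GXV = 28°  [△XVG]

∠GXV = 28°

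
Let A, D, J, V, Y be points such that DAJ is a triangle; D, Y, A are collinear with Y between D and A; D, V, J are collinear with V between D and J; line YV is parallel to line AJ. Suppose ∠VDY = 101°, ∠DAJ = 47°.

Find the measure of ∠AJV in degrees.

∠AJV = 32°

1. ∠ADJ = 101°  [Y on DA, V on DJ]
2. ∠AJD = 32°  [△DAJ]
3. ∠AJV = 32°  [V on ray JD]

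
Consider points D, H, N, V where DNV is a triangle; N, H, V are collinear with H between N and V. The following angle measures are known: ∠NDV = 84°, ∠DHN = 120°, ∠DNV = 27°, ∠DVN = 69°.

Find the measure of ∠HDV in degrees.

1. ∠DHV = 60°  [linear pair at H on NV]
2. ∠DVH = 69°  [H on ray VN]
3. ∠HDV = 51°  [△DHV]

∠HDV = 51°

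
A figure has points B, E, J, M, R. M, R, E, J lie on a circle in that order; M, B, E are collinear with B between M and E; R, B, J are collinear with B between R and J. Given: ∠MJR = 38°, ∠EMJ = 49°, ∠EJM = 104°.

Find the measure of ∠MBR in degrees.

1. ∠MER = 38°  [same arc MR]
2. ∠JEM = 27°  [△MEJ]
3. ∠ERM = 76°  [cyclic MREJ, opposite ∠R+∠J]
4. ∠EMR = 66°  [△MRE]
5. ∠JRM = 27°  [same arc MJ]
6. ∠MBR = 87°  [△MBR]

∠MBR = 87°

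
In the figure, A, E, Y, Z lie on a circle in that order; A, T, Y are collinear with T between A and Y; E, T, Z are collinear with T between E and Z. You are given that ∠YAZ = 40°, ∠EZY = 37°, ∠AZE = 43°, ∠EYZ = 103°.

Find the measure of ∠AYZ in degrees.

∠AYZ = 60°

1. ∠ATZ = 97°  [△ATZ]
2. ∠YTZ = 83°  [linear pair at T on AY]
3. ∠AYZ = 60°  [△YTZ]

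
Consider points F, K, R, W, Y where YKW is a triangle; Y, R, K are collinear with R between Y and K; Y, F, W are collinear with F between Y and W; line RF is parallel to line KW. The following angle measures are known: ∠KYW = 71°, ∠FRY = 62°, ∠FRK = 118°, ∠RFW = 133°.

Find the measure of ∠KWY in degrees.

∠KWY = 47°

1. ∠FYR = 71°  [R on YK, F on YW]
2. ∠RFY = 47°  [△YRF]
3. ∠KWY = 47°  [RF∥KW, corresponding at F]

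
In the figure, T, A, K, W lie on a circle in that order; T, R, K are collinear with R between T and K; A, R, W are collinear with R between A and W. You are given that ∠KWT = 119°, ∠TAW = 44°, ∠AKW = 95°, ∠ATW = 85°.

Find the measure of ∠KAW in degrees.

∠KAW = 17°

1. ∠TKW = 44°  [same arc TW]
2. ∠KTW = 17°  [△TKW]
3. ∠KAW = 17°  [same arc KW]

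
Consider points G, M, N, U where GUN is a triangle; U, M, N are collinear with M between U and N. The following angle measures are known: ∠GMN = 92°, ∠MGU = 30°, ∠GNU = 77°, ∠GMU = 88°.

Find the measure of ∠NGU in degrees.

1. ∠GUM = 62°  [△GUM]
2. ∠GUN = 62°  [M on ray UN]
3. ∠NGU = 41°  [△GUN]

∠NGU = 41°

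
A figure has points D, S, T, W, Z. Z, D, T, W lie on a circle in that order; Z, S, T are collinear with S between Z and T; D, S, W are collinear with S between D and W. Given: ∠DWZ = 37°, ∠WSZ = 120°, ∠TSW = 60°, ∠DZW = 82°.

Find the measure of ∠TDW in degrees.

1. ∠DTZ = 37°  [same arc ZD]
2. ∠DST = 120°  [vertical angles at S]
3. ∠TDW = 23°  [△DST]

∠TDW = 23°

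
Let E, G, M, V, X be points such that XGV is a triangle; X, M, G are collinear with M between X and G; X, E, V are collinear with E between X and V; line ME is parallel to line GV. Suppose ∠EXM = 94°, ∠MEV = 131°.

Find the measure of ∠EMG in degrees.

∠EMG = 143°

1. ∠MEX = 49°  [linear pair at E on XV]
2. ∠EMX = 37°  [△XME]
3. ∠EMG = 143°  [linear pair at M on XG]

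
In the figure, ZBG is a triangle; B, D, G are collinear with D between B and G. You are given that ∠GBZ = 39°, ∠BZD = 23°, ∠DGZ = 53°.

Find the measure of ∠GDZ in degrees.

1. ∠DBZ = 39°  [D on ray BG]
2. ∠BDZ = 118°  [△ZBD]
3. ∠GDZ = 62°  [linear pair at D on BG]

∠GDZ = 62°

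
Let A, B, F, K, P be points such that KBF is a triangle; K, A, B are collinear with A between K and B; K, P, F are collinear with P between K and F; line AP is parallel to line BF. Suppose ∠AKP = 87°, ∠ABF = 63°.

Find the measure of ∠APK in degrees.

1. ∠BKF = 87°  [A on KB, P on KF]
2. ∠FBK = 63°  [A on ray BK]
3. ∠BFK = 30°  [△KBF]
4. ∠APK = 30°  [AP∥BF, corresponding at P]

∠APK = 30°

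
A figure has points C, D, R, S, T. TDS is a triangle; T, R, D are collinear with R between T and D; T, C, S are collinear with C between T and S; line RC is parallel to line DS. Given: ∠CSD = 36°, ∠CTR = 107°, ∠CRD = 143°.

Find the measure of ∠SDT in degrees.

1. ∠DST = 36°  [C on ray ST]
2. ∠DTS = 107°  [R on TD, C on TS]
3. ∠SDT = 37°  [△TDS]

∠SDT = 37°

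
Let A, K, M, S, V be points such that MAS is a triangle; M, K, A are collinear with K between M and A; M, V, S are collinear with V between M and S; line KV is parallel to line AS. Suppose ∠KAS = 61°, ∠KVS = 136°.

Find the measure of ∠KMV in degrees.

1. ∠MAS = 61°  [K on ray AM]
2. ∠KVM = 44°  [linear pair at V on MS]
3. ∠MKV = 61°  [KV∥AS, corresponding at K]
4. ∠KMV = 75°  [△MKV]

∠KMV = 75°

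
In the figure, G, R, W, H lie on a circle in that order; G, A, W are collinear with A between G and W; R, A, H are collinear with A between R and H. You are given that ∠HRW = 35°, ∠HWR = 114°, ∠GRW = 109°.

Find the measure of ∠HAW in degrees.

1. ∠HGW = 35°  [same arc WH]
2. ∠RHW = 31°  [△RWH]
3. ∠GHW = 71°  [cyclic GRWH, opposite ∠R+∠H]
4. ∠GWH = 74°  [△GWH]
5. ∠HAW = 75°  [△WAH]

∠HAW = 75°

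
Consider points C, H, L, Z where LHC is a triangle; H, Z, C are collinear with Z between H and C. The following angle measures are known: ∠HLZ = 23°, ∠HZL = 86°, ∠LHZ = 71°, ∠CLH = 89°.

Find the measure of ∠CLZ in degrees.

1. ∠CZL = 94°  [linear pair at Z on HC]
2. ∠CHL = 71°  [Z on ray HC]
3. ∠HCL = 20°  [△LHC]
4. ∠LCZ = 20°  [Z on ray CH]
5. ∠CLZ = 66°  [△LZC]

∠CLZ = 66°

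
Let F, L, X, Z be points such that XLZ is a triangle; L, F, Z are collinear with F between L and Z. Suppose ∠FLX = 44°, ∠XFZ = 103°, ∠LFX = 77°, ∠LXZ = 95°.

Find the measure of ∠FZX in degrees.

∠FZX = 41°

1. ∠XLZ = 44°  [F on ray LZ]
2. ∠LZX = 41°  [△XLZ]
3. ∠FZX = 41°  [F on ray ZL]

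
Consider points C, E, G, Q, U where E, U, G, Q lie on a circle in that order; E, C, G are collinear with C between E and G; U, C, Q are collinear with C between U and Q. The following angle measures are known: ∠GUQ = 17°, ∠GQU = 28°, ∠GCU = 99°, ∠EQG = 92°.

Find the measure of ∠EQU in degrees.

1. ∠GEQ = 17°  [same arc GQ]
2. ∠ECQ = 99°  [vertical angles at C]
3. ∠EQU = 64°  [△ECQ]

∠EQU = 64°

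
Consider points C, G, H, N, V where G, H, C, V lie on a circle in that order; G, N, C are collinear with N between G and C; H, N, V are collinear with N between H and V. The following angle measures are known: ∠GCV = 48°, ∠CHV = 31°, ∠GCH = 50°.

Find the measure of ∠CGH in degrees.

1. ∠GHV = 48°  [same arc GV]
2. ∠CNH = 99°  [△HNC]
3. ∠GNH = 81°  [linear pair at N on GC]
4. ∠CGH = 51°  [△GNH]

∠CGH = 51°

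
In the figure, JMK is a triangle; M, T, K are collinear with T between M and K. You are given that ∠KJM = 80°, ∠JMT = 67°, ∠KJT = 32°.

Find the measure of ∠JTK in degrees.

∠JTK = 115°

1. ∠JMK = 67°  [T on ray MK]
2. ∠JKM = 33°  [△JMK]
3. ∠JKT = 33°  [T on ray KM]
4. ∠JTK = 115°  [△JTK]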